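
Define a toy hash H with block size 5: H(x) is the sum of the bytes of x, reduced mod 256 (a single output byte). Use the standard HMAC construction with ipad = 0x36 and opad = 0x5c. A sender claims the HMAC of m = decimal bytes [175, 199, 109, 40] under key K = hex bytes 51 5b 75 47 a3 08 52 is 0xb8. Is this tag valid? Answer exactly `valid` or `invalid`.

invalid

Key hex bytes 51 5b 75 47 a3 08 52 is 7 bytes > B = 5, so hash it first: H(key) = 65, then zero-pad to 5 bytes: K' = 65 00 00 00 00.
K' ⊕ ipad = 53 36 36 36 36; K' ⊕ opad = 39 5c 5c 5c 5c.
Inner hash: sum = 83+54+54+54+54+175+199+109+40 = 822; mod 256 = 54 → 36.
Outer hash (recomputed tag): sum = 57+92+92+92+92+54 = 479; mod 256 = 223 → df.
Recomputed tag = df; claimed = b8 → mismatch.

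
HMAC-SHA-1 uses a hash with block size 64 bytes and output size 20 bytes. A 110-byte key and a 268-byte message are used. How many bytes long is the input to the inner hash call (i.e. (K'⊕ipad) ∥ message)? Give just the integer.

332

Key is 110 > 64 bytes, so it is hashed to 20 bytes then zero-padded to 64: |K'| = 64.
Inner input = (K'⊕ipad) ∥ m → 64 + 268 = 332 bytes.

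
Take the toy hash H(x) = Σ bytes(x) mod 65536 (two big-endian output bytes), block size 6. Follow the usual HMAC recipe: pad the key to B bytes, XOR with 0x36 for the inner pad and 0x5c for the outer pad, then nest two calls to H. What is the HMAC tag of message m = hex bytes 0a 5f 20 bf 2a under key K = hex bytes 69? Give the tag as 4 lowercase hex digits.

Key hex bytes 69 is 1 byte ≤ B = 6; zero-pad to 6 bytes: K' = 69 00 00 00 00 00.
K' ⊕ ipad = 5f 36 36 36 36 36.  K' ⊕ opad = 35 5c 5c 5c 5c 5c.
Inner input = (K'⊕ipad) ∥ m = 5f 36 36 36 36 36 ∥ 0a 5f 20 bf 2a.
Inner hash: sum = 95+54+54+54+54+54+10+95+32+191+42 = 735 → 02 df.
Outer input = (K'⊕opad) ∥ inner = 35 5c 5c 5c 5c 5c ∥ 02 df.
Outer hash (tag): sum = 53+92+92+92+92+92+2+223 = 738 → 02 e2.

02e2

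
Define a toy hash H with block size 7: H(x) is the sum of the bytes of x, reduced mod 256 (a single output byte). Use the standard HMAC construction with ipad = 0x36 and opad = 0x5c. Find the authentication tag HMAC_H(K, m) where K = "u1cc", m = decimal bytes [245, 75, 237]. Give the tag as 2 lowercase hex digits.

Key "u1cc" = 75 31 63 63 is 4 bytes ≤ B = 7; zero-pad to 7 bytes: K' = 75 31 63 63 00 00 00.
K' ⊕ ipad = 43 07 55 55 36 36 36.  K' ⊕ opad = 29 6d 3f 3f 5c 5c 5c.
Inner input = (K'⊕ipad) ∥ m = 43 07 55 55 36 36 36 ∥ f5 4b ed.
Inner hash: sum = 67+7+85+85+54+54+54+245+75+237 = 963; mod 256 = 195 → c3.
Outer input = (K'⊕opad) ∥ inner = 29 6d 3f 3f 5c 5c 5c ∥ c3.
Outer hash (tag): sum = 41+109+63+63+92+92+92+195 = 747; mod 256 = 235 → eb.

eb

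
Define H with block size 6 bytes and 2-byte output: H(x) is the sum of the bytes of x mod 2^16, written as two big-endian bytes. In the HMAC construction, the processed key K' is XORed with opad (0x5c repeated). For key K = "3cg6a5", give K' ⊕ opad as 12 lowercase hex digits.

6f3f3b6a3d69

Key "3cg6a5" = 33 63 67 36 61 35 is exactly B = 6 bytes: K' = 33 63 67 36 61 35.
XOR each byte with 0x5c: 33⊕5c=6f, 63⊕5c=3f, 67⊕5c=3b, 36⊕5c=6a, 61⊕5c=3d, 35⊕5c=69.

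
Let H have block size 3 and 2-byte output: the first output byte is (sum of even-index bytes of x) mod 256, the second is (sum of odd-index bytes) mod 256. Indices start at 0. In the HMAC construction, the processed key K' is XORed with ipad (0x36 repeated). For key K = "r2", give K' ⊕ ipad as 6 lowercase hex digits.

440436

Key "r2" = 72 32 is 2 bytes ≤ B = 3; zero-pad to 3 bytes: K' = 72 32 00.
XOR each byte with 0x36: 72⊕36=44, 32⊕36=04, 00⊕36=36.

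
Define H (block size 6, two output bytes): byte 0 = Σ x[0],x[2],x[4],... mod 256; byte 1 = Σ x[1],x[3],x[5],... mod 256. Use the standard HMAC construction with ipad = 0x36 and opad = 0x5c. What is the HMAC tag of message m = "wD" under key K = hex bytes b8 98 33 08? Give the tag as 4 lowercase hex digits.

Key hex bytes b8 98 33 08 is 4 bytes ≤ B = 6; zero-pad to 6 bytes: K' = b8 98 33 08 00 00.
K' ⊕ ipad = 8e ae 05 3e 36 36.  K' ⊕ opad = e4 c4 6f 54 5c 5c.
Inner input = (K'⊕ipad) ∥ m = 8e ae 05 3e 36 36 ∥ 77 44.
Inner hash: even-index sum = 320 mod 256 = 64; odd-index sum = 358 mod 256 = 102 → 40 66.
Outer input = (K'⊕opad) ∥ inner = e4 c4 6f 54 5c 5c ∥ 40 66.
Outer hash (tag): even-index sum = 495 mod 256 = 239; odd-index sum = 474 mod 256 = 218 → ef da.

efda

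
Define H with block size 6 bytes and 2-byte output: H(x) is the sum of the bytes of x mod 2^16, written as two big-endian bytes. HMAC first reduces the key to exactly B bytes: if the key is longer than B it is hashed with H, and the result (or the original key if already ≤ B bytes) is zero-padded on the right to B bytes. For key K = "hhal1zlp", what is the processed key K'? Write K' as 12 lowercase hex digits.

|K| = 8 > B = 6, so first hash the key.
H(K): sum = 104+104+97+108+49+122+108+112 = 804 → 03 24.
Zero-pad H(K) = 03 24 to 6 bytes: K' = 03 24 00 00 00 00.

032400000000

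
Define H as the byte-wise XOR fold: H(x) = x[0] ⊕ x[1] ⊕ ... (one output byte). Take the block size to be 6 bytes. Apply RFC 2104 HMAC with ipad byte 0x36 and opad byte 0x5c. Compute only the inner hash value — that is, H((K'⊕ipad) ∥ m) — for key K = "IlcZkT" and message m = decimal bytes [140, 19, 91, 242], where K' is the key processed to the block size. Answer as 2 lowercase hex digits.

Key "IlcZkT" = 49 6c 63 5a 6b 54 is exactly B = 6 bytes: K' = 49 6c 63 5a 6b 54.
K' ⊕ ipad = 7f 5a 55 6c 5d 62.
Inner input = 7f 5a 55 6c 5d 62 ∥ 8c 13 5b f2.
Inner hash: XOR 7f⊕5a⊕55⊕6c⊕5d⊕62⊕8c⊕13⊕5b⊕f2 = 15.

15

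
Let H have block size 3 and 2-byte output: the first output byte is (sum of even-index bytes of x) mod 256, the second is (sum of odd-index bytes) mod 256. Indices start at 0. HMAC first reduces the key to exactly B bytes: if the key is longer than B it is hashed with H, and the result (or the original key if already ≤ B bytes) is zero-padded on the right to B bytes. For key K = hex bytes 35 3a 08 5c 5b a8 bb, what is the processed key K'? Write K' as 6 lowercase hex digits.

|K| = 7 > B = 3, so first hash the key.
H(K): even-index sum = 339 mod 256 = 83; odd-index sum = 318 mod 256 = 62 → 53 3e.
Zero-pad H(K) = 53 3e to 3 bytes: K' = 53 3e 00.

533e00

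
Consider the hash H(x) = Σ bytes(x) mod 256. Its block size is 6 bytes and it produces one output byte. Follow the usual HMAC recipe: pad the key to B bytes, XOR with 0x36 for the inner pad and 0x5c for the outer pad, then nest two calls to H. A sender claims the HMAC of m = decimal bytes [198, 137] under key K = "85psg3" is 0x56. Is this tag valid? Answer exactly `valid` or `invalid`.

Key "85psg3" = 38 35 70 73 67 33 is exactly B = 6 bytes: K' = 38 35 70 73 67 33.
K' ⊕ ipad = 0e 03 46 45 51 05; K' ⊕ opad = 64 69 2c 2f 3b 6f.
Inner hash: sum = 14+3+70+69+81+5+198+137 = 577; mod 256 = 65 → 41.
Outer hash (recomputed tag): sum = 100+105+44+47+59+111+65 = 531; mod 256 = 19 → 13.
Recomputed tag = 13; claimed = 56 → mismatch.

invalid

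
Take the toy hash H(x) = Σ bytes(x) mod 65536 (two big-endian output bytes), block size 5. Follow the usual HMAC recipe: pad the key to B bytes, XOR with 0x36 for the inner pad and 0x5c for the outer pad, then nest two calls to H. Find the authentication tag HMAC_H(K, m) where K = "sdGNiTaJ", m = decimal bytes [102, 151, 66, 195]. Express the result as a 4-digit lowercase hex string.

Key "sdGNiTaJ" = 73 64 47 4e 69 54 61 4a is 8 bytes > B = 5, so hash it first: H(key) = 02 d4, then zero-pad to 5 bytes: K' = 02 d4 00 00 00.
K' ⊕ ipad = 34 e2 36 36 36.  K' ⊕ opad = 5e 88 5c 5c 5c.
Inner input = (K'⊕ipad) ∥ m = 34 e2 36 36 36 ∥ 66 97 42 c3.
Inner hash: sum = 52+226+54+54+54+102+151+66+195 = 954 → 03 ba.
Outer input = (K'⊕opad) ∥ inner = 5e 88 5c 5c 5c ∥ 03 ba.
Outer hash (tag): sum = 94+136+92+92+92+3+186 = 695 → 02 b7.

02b7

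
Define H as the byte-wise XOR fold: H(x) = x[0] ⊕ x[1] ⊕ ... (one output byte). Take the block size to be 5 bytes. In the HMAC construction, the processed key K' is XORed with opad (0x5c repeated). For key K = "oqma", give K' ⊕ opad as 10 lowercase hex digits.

Key "oqma" = 6f 71 6d 61 is 4 bytes ≤ B = 5; zero-pad to 5 bytes: K' = 6f 71 6d 61 00.
XOR each byte with 0x5c: 6f⊕5c=33, 71⊕5c=2d, 6d⊕5c=31, 61⊕5c=3d, 00⊕5c=5c.

332d313d5c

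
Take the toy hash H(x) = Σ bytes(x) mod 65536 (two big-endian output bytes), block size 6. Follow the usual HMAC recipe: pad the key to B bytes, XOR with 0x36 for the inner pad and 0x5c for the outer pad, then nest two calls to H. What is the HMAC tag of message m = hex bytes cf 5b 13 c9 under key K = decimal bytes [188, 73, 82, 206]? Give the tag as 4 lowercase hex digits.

Key decimal bytes [188, 73, 82, 206] = bc 49 52 ce is 4 bytes ≤ B = 6; zero-pad to 6 bytes: K' = bc 49 52 ce 00 00.
K' ⊕ ipad = 8a 7f 64 f8 36 36.  K' ⊕ opad = e0 15 0e 92 5c 5c.
Inner input = (K'⊕ipad) ∥ m = 8a 7f 64 f8 36 36 ∥ cf 5b 13 c9.
Inner hash: sum = 138+127+100+248+54+54+207+91+19+201 = 1239 → 04 d7.
Outer input = (K'⊕opad) ∥ inner = e0 15 0e 92 5c 5c ∥ 04 d7.
Outer hash (tag): sum = 224+21+14+146+92+92+4+215 = 808 → 03 28.

0328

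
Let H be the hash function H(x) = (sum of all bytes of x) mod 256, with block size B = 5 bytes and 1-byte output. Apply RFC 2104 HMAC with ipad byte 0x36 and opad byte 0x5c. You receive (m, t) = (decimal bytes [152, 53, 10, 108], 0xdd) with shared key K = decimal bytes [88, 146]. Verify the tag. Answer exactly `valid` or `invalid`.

Key decimal bytes [88, 146] = 58 92 is 2 bytes ≤ B = 5; zero-pad to 5 bytes: K' = 58 92 00 00 00.
K' ⊕ ipad = 6e a4 36 36 36; K' ⊕ opad = 04 ce 5c 5c 5c.
Inner hash: sum = 110+164+54+54+54+152+53+10+108 = 759; mod 256 = 247 → f7.
Outer hash (recomputed tag): sum = 4+206+92+92+92+247 = 733; mod 256 = 221 → dd.
Recomputed tag = dd; claimed = dd → match.

valid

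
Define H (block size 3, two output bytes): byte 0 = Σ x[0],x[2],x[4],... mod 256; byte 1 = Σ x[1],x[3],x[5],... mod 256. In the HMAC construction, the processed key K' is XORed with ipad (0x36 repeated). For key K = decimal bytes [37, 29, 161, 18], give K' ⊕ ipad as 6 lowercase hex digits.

Key decimal bytes [37, 29, 161, 18] = 25 1d a1 12 is 4 bytes > B = 3, so hash it first: H(key) = c6 2f, then zero-pad to 3 bytes: K' = c6 2f 00.
XOR each byte with 0x36: c6⊕36=f0, 2f⊕36=19, 00⊕36=36.

f01936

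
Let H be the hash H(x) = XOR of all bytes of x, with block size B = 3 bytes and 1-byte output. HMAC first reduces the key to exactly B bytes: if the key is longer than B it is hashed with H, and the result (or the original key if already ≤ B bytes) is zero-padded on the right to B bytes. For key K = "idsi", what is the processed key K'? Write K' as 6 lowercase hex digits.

170000

|K| = 4 > B = 3, so first hash the key.
H(K): XOR 69⊕64⊕73⊕69 = 17.
Zero-pad H(K) = 17 to 3 bytes: K' = 17 00 00.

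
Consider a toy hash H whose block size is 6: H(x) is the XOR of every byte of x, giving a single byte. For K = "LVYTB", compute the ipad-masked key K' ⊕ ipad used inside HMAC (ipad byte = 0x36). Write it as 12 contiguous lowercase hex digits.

Key "LVYTB" = 4c 56 59 54 42 is 5 bytes ≤ B = 6; zero-pad to 6 bytes: K' = 4c 56 59 54 42 00.
XOR each byte with 0x36: 4c⊕36=7a, 56⊕36=60, 59⊕36=6f, 54⊕36=62, 42⊕36=74, 00⊕36=36.

7a606f627436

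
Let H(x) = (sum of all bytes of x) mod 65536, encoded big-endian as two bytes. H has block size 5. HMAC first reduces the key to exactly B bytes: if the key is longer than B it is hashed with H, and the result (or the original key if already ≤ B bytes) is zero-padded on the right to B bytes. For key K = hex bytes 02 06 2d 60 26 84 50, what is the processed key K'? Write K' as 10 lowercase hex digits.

018f000000

|K| = 7 > B = 5, so first hash the key.
H(K): sum = 2+6+45+96+38+132+80 = 399 → 01 8f.
Zero-pad H(K) = 01 8f to 5 bytes: K' = 01 8f 00 00 00.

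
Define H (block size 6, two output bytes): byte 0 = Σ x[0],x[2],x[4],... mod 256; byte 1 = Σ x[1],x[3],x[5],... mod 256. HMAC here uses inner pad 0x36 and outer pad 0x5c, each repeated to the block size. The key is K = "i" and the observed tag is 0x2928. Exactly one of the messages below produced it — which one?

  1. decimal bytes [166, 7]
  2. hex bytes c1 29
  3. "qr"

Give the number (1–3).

3

Key "i" = 69 is 1 byte ≤ B = 6; zero-pad to 6 bytes: K' = 69 00 00 00 00 00.
K' ⊕ ipad = 5f 36 36 36 36 36; K' ⊕ opad = 35 5c 5c 5c 5c 5c.
m1: inner = H(5f 36 36 36 36 36 a6 07) = 71 a9; tag = H(35 5c 5c 5c 5c 5c 71 a9) = 5ebd
m2: inner = H(5f 36 36 36 36 36 c1 29) = 8c cb; tag = H(35 5c 5c 5c 5c 5c 8c cb) = 79df
m3: inner = H(5f 36 36 36 36 36 71 72) = 3c 14; tag = H(35 5c 5c 5c 5c 5c 3c 14) = 2928 ← matches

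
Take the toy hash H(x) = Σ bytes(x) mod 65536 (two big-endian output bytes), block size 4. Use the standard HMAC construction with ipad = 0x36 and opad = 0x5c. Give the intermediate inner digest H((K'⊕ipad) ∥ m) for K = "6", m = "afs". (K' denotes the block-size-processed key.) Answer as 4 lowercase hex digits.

01dc

Key "6" = 36 is 1 byte ≤ B = 4; zero-pad to 4 bytes: K' = 36 00 00 00.
K' ⊕ ipad = 00 36 36 36.
Inner input = 00 36 36 36 ∥ 61 66 73.
Inner hash: sum = 0+54+54+54+97+102+115 = 476 → 01 dc.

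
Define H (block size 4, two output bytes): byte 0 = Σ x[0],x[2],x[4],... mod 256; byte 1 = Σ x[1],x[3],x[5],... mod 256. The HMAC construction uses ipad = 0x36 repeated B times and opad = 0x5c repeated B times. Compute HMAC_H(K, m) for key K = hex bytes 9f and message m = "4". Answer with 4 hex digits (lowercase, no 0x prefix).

3224

Key hex bytes 9f is 1 byte ≤ B = 4; zero-pad to 4 bytes: K' = 9f 00 00 00.
K' ⊕ ipad = a9 36 36 36.  K' ⊕ opad = c3 5c 5c 5c.
Inner input = (K'⊕ipad) ∥ m = a9 36 36 36 ∥ 34.
Inner hash: even-index sum = 275 mod 256 = 19; odd-index sum = 108 mod 256 = 108 → 13 6c.
Outer input = (K'⊕opad) ∥ inner = c3 5c 5c 5c ∥ 13 6c.
Outer hash (tag): even-index sum = 306 mod 256 = 50; odd-index sum = 292 mod 256 = 36 → 32 24.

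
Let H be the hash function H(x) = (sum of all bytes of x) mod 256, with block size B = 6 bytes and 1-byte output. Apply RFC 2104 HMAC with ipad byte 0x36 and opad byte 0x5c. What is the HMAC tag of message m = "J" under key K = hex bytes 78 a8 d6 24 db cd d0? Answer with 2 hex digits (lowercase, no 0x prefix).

96

Key hex bytes 78 a8 d6 24 db cd d0 is 7 bytes > B = 6, so hash it first: H(key) = 92, then zero-pad to 6 bytes: K' = 92 00 00 00 00 00.
K' ⊕ ipad = a4 36 36 36 36 36.  K' ⊕ opad = ce 5c 5c 5c 5c 5c.
Inner input = (K'⊕ipad) ∥ m = a4 36 36 36 36 36 ∥ 4a.
Inner hash: sum = 164+54+54+54+54+54+74 = 508; mod 256 = 252 → fc.
Outer input = (K'⊕opad) ∥ inner = ce 5c 5c 5c 5c 5c ∥ fc.
Outer hash (tag): sum = 206+92+92+92+92+92+252 = 918; mod 256 = 150 → 96.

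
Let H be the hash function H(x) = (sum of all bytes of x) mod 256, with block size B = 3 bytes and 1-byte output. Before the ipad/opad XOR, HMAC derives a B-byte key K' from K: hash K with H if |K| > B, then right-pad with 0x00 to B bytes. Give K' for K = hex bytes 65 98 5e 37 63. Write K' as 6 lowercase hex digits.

f50000

|K| = 5 > B = 3, so first hash the key.
H(K): sum = 101+152+94+55+99 = 501; mod 256 = 245 → f5.
Zero-pad H(K) = f5 to 3 bytes: K' = f5 00 00.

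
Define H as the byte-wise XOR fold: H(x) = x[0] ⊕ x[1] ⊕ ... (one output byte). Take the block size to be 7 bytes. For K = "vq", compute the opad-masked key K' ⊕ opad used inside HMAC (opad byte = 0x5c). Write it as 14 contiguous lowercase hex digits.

2a2d5c5c5c5c5c

Key "vq" = 76 71 is 2 bytes ≤ B = 7; zero-pad to 7 bytes: K' = 76 71 00 00 00 00 00.
XOR each byte with 0x5c: 76⊕5c=2a, 71⊕5c=2d, 00⊕5c=5c, 00⊕5c=5c, 00⊕5c=5c, 00⊕5c=5c, 00⊕5c=5c.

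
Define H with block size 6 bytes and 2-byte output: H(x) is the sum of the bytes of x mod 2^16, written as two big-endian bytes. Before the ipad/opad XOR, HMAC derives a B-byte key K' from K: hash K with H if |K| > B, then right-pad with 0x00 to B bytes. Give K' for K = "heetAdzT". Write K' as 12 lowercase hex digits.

|K| = 8 > B = 6, so first hash the key.
H(K): sum = 104+101+101+116+65+100+122+84 = 793 → 03 19.
Zero-pad H(K) = 03 19 to 6 bytes: K' = 03 19 00 00 00 00.

031900000000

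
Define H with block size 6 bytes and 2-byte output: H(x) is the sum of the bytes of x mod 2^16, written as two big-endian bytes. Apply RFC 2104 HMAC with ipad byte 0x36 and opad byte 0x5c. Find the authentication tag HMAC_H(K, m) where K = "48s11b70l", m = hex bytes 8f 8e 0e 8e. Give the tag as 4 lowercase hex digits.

0200

Key "48s11b70l" = 34 38 73 31 31 62 37 30 6c is 9 bytes > B = 6, so hash it first: H(key) = 02 76, then zero-pad to 6 bytes: K' = 02 76 00 00 00 00.
K' ⊕ ipad = 34 40 36 36 36 36.  K' ⊕ opad = 5e 2a 5c 5c 5c 5c.
Inner input = (K'⊕ipad) ∥ m = 34 40 36 36 36 36 ∥ 8f 8e 0e 8e.
Inner hash: sum = 52+64+54+54+54+54+143+142+14+142 = 773 → 03 05.
Outer input = (K'⊕opad) ∥ inner = 5e 2a 5c 5c 5c 5c ∥ 03 05.
Outer hash (tag): sum = 94+42+92+92+92+92+3+5 = 512 → 02 00.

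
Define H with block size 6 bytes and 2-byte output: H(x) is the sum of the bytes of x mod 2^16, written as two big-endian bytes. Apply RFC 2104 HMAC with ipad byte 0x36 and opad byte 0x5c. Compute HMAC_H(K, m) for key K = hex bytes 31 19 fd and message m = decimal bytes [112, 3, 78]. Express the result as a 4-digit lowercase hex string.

Key hex bytes 31 19 fd is 3 bytes ≤ B = 6; zero-pad to 6 bytes: K' = 31 19 fd 00 00 00.
K' ⊕ ipad = 07 2f cb 36 36 36.  K' ⊕ opad = 6d 45 a1 5c 5c 5c.
Inner input = (K'⊕ipad) ∥ m = 07 2f cb 36 36 36 ∥ 70 03 4e.
Inner hash: sum = 7+47+203+54+54+54+112+3+78 = 612 → 02 64.
Outer input = (K'⊕opad) ∥ inner = 6d 45 a1 5c 5c 5c ∥ 02 64.
Outer hash (tag): sum = 109+69+161+92+92+92+2+100 = 717 → 02 cd.

02cd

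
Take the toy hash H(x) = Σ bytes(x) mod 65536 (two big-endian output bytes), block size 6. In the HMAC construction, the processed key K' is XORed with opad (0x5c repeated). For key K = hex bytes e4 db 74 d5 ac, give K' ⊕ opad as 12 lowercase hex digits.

Key hex bytes e4 db 74 d5 ac is 5 bytes ≤ B = 6; zero-pad to 6 bytes: K' = e4 db 74 d5 ac 00.
XOR each byte with 0x5c: e4⊕5c=b8, db⊕5c=87, 74⊕5c=28, d5⊕5c=89, ac⊕5c=f0, 00⊕5c=5c.

b8872889f05c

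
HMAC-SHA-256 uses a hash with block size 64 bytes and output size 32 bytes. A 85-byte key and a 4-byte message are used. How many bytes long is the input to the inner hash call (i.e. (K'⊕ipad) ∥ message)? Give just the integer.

Key is 85 > 64 bytes, so it is hashed to 32 bytes then zero-padded to 64: |K'| = 64.
Inner input = (K'⊕ipad) ∥ m → 64 + 4 = 68 bytes.

68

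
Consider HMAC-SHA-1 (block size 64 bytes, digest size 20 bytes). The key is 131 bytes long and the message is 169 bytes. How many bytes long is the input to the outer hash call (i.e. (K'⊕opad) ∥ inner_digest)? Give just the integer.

84

Key is 131 > 64 bytes, so it is hashed to 20 bytes then zero-padded to 64: |K'| = 64.
Outer input = (K'⊕opad) ∥ H(inner) → 64 + 20 = 84 bytes.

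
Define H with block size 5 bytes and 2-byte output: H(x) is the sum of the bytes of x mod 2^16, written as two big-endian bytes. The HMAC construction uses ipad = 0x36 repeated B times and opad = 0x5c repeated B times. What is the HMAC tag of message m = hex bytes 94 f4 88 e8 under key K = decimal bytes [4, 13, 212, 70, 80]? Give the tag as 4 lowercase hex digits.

0179

Key decimal bytes [4, 13, 212, 70, 80] = 04 0d d4 46 50 is exactly B = 5 bytes: K' = 04 0d d4 46 50.
K' ⊕ ipad = 32 3b e2 70 66.  K' ⊕ opad = 58 51 88 1a 0c.
Inner input = (K'⊕ipad) ∥ m = 32 3b e2 70 66 ∥ 94 f4 88 e8.
Inner hash: sum = 50+59+226+112+102+148+244+136+232 = 1309 → 05 1d.
Outer input = (K'⊕opad) ∥ inner = 58 51 88 1a 0c ∥ 05 1d.
Outer hash (tag): sum = 88+81+136+26+12+5+29 = 377 → 01 79.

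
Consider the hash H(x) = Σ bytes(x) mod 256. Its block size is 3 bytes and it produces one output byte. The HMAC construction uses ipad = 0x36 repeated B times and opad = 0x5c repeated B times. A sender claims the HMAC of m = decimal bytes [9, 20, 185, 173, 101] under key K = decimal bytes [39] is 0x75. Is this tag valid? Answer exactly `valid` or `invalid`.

Key decimal bytes [39] = 27 is 1 byte ≤ B = 3; zero-pad to 3 bytes: K' = 27 00 00.
K' ⊕ ipad = 11 36 36; K' ⊕ opad = 7b 5c 5c.
Inner hash: sum = 17+54+54+9+20+185+173+101 = 613; mod 256 = 101 → 65.
Outer hash (recomputed tag): sum = 123+92+92+101 = 408; mod 256 = 152 → 98.
Recomputed tag = 98; claimed = 75 → mismatch.

invalid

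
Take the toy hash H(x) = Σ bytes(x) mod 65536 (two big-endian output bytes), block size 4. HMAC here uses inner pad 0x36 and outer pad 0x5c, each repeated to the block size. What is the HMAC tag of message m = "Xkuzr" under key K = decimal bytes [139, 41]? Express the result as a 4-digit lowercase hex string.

0273

Key decimal bytes [139, 41] = 8b 29 is 2 bytes ≤ B = 4; zero-pad to 4 bytes: K' = 8b 29 00 00.
K' ⊕ ipad = bd 1f 36 36.  K' ⊕ opad = d7 75 5c 5c.
Inner input = (K'⊕ipad) ∥ m = bd 1f 36 36 ∥ 58 6b 75 7a 72.
Inner hash: sum = 189+31+54+54+88+107+117+122+114 = 876 → 03 6c.
Outer input = (K'⊕opad) ∥ inner = d7 75 5c 5c ∥ 03 6c.
Outer hash (tag): sum = 215+117+92+92+3+108 = 627 → 02 73.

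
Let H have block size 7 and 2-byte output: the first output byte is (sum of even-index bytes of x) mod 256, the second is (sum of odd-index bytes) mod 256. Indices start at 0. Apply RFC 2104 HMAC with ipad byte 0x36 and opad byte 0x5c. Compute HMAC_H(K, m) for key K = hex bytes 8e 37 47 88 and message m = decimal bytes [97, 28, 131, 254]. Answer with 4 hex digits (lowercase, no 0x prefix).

7e4a

Key hex bytes 8e 37 47 88 is 4 bytes ≤ B = 7; zero-pad to 7 bytes: K' = 8e 37 47 88 00 00 00.
K' ⊕ ipad = b8 01 71 be 36 36 36.  K' ⊕ opad = d2 6b 1b d4 5c 5c 5c.
Inner input = (K'⊕ipad) ∥ m = b8 01 71 be 36 36 36 ∥ 61 1c 83 fe.
Inner hash: even-index sum = 687 mod 256 = 175; odd-index sum = 473 mod 256 = 217 → af d9.
Outer input = (K'⊕opad) ∥ inner = d2 6b 1b d4 5c 5c 5c ∥ af d9.
Outer hash (tag): even-index sum = 638 mod 256 = 126; odd-index sum = 586 mod 256 = 74 → 7e 4a.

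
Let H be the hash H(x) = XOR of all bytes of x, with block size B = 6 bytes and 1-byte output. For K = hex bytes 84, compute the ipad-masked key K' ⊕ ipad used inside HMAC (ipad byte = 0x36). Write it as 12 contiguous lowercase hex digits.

Key hex bytes 84 is 1 byte ≤ B = 6; zero-pad to 6 bytes: K' = 84 00 00 00 00 00.
XOR each byte with 0x36: 84⊕36=b2, 00⊕36=36, 00⊕36=36, 00⊕36=36, 00⊕36=36, 00⊕36=36.

b23636363636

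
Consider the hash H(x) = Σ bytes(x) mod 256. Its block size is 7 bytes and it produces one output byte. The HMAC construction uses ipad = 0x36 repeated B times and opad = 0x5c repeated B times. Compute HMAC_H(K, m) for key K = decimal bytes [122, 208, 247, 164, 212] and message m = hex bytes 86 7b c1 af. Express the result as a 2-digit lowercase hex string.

Key decimal bytes [122, 208, 247, 164, 212] = 7a d0 f7 a4 d4 is 5 bytes ≤ B = 7; zero-pad to 7 bytes: K' = 7a d0 f7 a4 d4 00 00.
K' ⊕ ipad = 4c e6 c1 92 e2 36 36.  K' ⊕ opad = 26 8c ab f8 88 5c 5c.
Inner input = (K'⊕ipad) ∥ m = 4c e6 c1 92 e2 36 36 ∥ 86 7b c1 af.
Inner hash: sum = 76+230+193+146+226+54+54+134+123+193+175 = 1604; mod 256 = 68 → 44.
Outer input = (K'⊕opad) ∥ inner = 26 8c ab f8 88 5c 5c ∥ 44.
Outer hash (tag): sum = 38+140+171+248+136+92+92+68 = 985; mod 256 = 217 → d9.

d9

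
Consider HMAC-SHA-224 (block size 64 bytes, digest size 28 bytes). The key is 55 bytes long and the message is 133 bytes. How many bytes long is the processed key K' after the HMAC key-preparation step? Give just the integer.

Key is 55 ≤ 64 bytes, zero-padded: |K'| = 64.

64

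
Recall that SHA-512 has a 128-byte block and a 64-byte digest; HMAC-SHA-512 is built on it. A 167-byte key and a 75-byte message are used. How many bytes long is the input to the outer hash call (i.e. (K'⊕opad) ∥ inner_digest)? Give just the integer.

Key is 167 > 128 bytes, so it is hashed to 64 bytes then zero-padded to 128: |K'| = 128.
Outer input = (K'⊕opad) ∥ H(inner) → 128 + 64 = 192 bytes.

192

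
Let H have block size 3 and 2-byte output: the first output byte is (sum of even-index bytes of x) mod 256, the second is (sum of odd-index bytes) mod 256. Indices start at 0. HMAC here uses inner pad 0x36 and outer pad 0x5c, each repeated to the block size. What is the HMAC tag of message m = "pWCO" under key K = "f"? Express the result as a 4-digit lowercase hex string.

Key "f" = 66 is 1 byte ≤ B = 3; zero-pad to 3 bytes: K' = 66 00 00.
K' ⊕ ipad = 50 36 36.  K' ⊕ opad = 3a 5c 5c.
Inner input = (K'⊕ipad) ∥ m = 50 36 36 ∥ 70 57 43 4f.
Inner hash: even-index sum = 300 mod 256 = 44; odd-index sum = 233 mod 256 = 233 → 2c e9.
Outer input = (K'⊕opad) ∥ inner = 3a 5c 5c ∥ 2c e9.
Outer hash (tag): even-index sum = 383 mod 256 = 127; odd-index sum = 136 mod 256 = 136 → 7f 88.

7f88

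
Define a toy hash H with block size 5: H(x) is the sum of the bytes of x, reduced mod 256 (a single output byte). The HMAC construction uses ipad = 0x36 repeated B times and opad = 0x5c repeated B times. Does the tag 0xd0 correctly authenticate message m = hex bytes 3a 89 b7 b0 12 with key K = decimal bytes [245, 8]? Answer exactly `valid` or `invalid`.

invalid

Key decimal bytes [245, 8] = f5 08 is 2 bytes ≤ B = 5; zero-pad to 5 bytes: K' = f5 08 00 00 00.
K' ⊕ ipad = c3 3e 36 36 36; K' ⊕ opad = a9 54 5c 5c 5c.
Inner hash: sum = 195+62+54+54+54+58+137+183+176+18 = 991; mod 256 = 223 → df.
Outer hash (recomputed tag): sum = 169+84+92+92+92+223 = 752; mod 256 = 240 → f0.
Recomputed tag = f0; claimed = d0 → mismatch.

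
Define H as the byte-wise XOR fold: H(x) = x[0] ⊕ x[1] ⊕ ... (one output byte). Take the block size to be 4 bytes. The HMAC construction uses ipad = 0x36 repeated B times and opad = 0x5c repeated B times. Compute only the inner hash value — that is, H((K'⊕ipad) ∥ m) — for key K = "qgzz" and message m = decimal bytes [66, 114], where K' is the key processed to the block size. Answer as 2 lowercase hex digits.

Key "qgzz" = 71 67 7a 7a is exactly B = 4 bytes: K' = 71 67 7a 7a.
K' ⊕ ipad = 47 51 4c 4c.
Inner input = 47 51 4c 4c ∥ 42 72.
Inner hash: XOR 47⊕51⊕4c⊕4c⊕42⊕72 = 26.

26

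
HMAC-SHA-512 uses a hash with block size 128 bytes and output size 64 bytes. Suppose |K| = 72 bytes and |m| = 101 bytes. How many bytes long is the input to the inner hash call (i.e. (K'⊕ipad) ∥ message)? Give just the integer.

Key is 72 ≤ 128 bytes, zero-padded: |K'| = 128.
Inner input = (K'⊕ipad) ∥ m → 128 + 101 = 229 bytes.

229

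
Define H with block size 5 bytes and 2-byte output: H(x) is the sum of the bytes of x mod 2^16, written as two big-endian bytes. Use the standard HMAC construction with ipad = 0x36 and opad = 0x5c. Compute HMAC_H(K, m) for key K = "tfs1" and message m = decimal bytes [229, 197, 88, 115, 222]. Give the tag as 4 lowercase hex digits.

01c5

Key "tfs1" = 74 66 73 31 is 4 bytes ≤ B = 5; zero-pad to 5 bytes: K' = 74 66 73 31 00.
K' ⊕ ipad = 42 50 45 07 36.  K' ⊕ opad = 28 3a 2f 6d 5c.
Inner input = (K'⊕ipad) ∥ m = 42 50 45 07 36 ∥ e5 c5 58 73 de.
Inner hash: sum = 66+80+69+7+54+229+197+88+115+222 = 1127 → 04 67.
Outer input = (K'⊕opad) ∥ inner = 28 3a 2f 6d 5c ∥ 04 67.
Outer hash (tag): sum = 40+58+47+109+92+4+103 = 453 → 01 c5.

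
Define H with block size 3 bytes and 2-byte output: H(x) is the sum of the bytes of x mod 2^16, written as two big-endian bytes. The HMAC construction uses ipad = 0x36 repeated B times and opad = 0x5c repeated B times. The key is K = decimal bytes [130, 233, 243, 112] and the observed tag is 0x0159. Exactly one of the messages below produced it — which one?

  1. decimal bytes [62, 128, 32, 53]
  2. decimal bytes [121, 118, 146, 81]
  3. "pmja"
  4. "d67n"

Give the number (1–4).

Key decimal bytes [130, 233, 243, 112] = 82 e9 f3 70 is 4 bytes > B = 3, so hash it first: H(key) = 02 ce, then zero-pad to 3 bytes: K' = 02 ce 00.
K' ⊕ ipad = 34 f8 36; K' ⊕ opad = 5e 92 5c.
m1: inner = H(34 f8 36 3e 80 20 35) = 02 75; tag = H(5e 92 5c 02 75) = 01c3
m2: inner = H(34 f8 36 79 76 92 51) = 03 34; tag = H(5e 92 5c 03 34) = 0183
m3: inner = H(34 f8 36 70 6d 6a 61) = 03 0a; tag = H(5e 92 5c 03 0a) = 0159 ← matches
m4: inner = H(34 f8 36 64 36 37 6e) = 02 a1; tag = H(5e 92 5c 02 a1) = 01ef

3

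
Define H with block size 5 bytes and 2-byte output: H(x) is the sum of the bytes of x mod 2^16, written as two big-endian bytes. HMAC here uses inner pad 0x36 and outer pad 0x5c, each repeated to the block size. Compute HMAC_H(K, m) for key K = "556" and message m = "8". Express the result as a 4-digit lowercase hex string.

Key "556" = 35 35 36 is 3 bytes ≤ B = 5; zero-pad to 5 bytes: K' = 35 35 36 00 00.
K' ⊕ ipad = 03 03 00 36 36.  K' ⊕ opad = 69 69 6a 5c 5c.
Inner input = (K'⊕ipad) ∥ m = 03 03 00 36 36 ∥ 38.
Inner hash: sum = 3+3+0+54+54+56 = 170 → 00 aa.
Outer input = (K'⊕opad) ∥ inner = 69 69 6a 5c 5c ∥ 00 aa.
Outer hash (tag): sum = 105+105+106+92+92+0+170 = 670 → 02 9e.

029e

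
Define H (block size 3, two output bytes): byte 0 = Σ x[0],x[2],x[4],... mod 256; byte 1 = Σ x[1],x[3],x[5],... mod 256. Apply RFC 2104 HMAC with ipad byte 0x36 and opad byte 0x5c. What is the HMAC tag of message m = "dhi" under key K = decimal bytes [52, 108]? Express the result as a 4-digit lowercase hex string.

ebd0

Key decimal bytes [52, 108] = 34 6c is 2 bytes ≤ B = 3; zero-pad to 3 bytes: K' = 34 6c 00.
K' ⊕ ipad = 02 5a 36.  K' ⊕ opad = 68 30 5c.
Inner input = (K'⊕ipad) ∥ m = 02 5a 36 ∥ 64 68 69.
Inner hash: even-index sum = 160 mod 256 = 160; odd-index sum = 295 mod 256 = 39 → a0 27.
Outer input = (K'⊕opad) ∥ inner = 68 30 5c ∥ a0 27.
Outer hash (tag): even-index sum = 235 mod 256 = 235; odd-index sum = 208 mod 256 = 208 → eb d0.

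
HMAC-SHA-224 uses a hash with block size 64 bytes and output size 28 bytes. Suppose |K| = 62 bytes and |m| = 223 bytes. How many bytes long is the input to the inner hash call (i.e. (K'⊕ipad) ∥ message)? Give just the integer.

Key is 62 ≤ 64 bytes, zero-padded: |K'| = 64.
Inner input = (K'⊕ipad) ∥ m → 64 + 223 = 287 bytes.

287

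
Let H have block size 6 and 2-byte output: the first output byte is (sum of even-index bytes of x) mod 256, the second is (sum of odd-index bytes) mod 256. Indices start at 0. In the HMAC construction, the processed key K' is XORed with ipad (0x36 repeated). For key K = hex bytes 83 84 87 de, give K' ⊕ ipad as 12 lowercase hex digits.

Key hex bytes 83 84 87 de is 4 bytes ≤ B = 6; zero-pad to 6 bytes: K' = 83 84 87 de 00 00.
XOR each byte with 0x36: 83⊕36=b5, 84⊕36=b2, 87⊕36=b1, de⊕36=e8, 00⊕36=36, 00⊕36=36.

b5b2b1e83636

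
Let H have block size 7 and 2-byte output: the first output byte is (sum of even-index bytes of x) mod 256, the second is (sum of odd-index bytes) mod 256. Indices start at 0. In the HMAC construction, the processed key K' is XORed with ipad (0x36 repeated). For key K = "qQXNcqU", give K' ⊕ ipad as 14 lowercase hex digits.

47676e78554763

Key "qQXNcqU" = 71 51 58 4e 63 71 55 is exactly B = 7 bytes: K' = 71 51 58 4e 63 71 55.
XOR each byte with 0x36: 71⊕36=47, 51⊕36=67, 58⊕36=6e, 4e⊕36=78, 63⊕36=55, 71⊕36=47, 55⊕36=63.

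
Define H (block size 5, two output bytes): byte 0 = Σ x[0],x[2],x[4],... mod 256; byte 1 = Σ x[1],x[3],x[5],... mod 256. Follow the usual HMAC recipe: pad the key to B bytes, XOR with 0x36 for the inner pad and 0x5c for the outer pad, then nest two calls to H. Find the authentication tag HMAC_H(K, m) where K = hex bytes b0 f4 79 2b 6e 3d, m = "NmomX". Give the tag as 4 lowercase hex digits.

Key hex bytes b0 f4 79 2b 6e 3d is 6 bytes > B = 5, so hash it first: H(key) = 97 5c, then zero-pad to 5 bytes: K' = 97 5c 00 00 00.
K' ⊕ ipad = a1 6a 36 36 36.  K' ⊕ opad = cb 00 5c 5c 5c.
Inner input = (K'⊕ipad) ∥ m = a1 6a 36 36 36 ∥ 4e 6d 6f 6d 58.
Inner hash: even-index sum = 487 mod 256 = 231; odd-index sum = 437 mod 256 = 181 → e7 b5.
Outer input = (K'⊕opad) ∥ inner = cb 00 5c 5c 5c ∥ e7 b5.
Outer hash (tag): even-index sum = 568 mod 256 = 56; odd-index sum = 323 mod 256 = 67 → 38 43.

3843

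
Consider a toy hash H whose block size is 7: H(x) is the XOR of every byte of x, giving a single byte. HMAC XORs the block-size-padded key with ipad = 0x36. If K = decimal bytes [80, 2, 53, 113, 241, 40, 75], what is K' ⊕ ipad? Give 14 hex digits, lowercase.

66340347c71e7d

Key decimal bytes [80, 2, 53, 113, 241, 40, 75] = 50 02 35 71 f1 28 4b is exactly B = 7 bytes: K' = 50 02 35 71 f1 28 4b.
XOR each byte with 0x36: 50⊕36=66, 02⊕36=34, 35⊕36=03, 71⊕36=47, f1⊕36=c7, 28⊕36=1e, 4b⊕36=7d.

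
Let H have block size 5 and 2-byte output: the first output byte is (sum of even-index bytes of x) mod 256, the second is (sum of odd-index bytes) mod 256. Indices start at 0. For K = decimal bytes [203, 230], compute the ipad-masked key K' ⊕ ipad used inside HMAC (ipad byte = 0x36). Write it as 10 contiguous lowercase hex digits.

fdd0363636

Key decimal bytes [203, 230] = cb e6 is 2 bytes ≤ B = 5; zero-pad to 5 bytes: K' = cb e6 00 00 00.
XOR each byte with 0x36: cb⊕36=fd, e6⊕36=d0, 00⊕36=36, 00⊕36=36, 00⊕36=36.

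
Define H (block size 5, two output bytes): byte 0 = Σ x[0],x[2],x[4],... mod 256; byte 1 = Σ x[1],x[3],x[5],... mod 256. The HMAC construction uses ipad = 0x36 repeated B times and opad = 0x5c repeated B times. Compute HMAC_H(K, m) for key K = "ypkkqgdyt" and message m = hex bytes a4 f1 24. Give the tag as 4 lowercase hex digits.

b4bb

Key "ypkkqgdyt" = 79 70 6b 6b 71 67 64 79 74 is 9 bytes > B = 5, so hash it first: H(key) = 2d bb, then zero-pad to 5 bytes: K' = 2d bb 00 00 00.
K' ⊕ ipad = 1b 8d 36 36 36.  K' ⊕ opad = 71 e7 5c 5c 5c.
Inner input = (K'⊕ipad) ∥ m = 1b 8d 36 36 36 ∥ a4 f1 24.
Inner hash: even-index sum = 376 mod 256 = 120; odd-index sum = 395 mod 256 = 139 → 78 8b.
Outer input = (K'⊕opad) ∥ inner = 71 e7 5c 5c 5c ∥ 78 8b.
Outer hash (tag): even-index sum = 436 mod 256 = 180; odd-index sum = 443 mod 256 = 187 → b4 bb.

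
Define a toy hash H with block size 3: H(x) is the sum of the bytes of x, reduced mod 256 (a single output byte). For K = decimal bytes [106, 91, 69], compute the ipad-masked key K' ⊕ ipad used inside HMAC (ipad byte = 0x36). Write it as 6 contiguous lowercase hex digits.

Key decimal bytes [106, 91, 69] = 6a 5b 45 is exactly B = 3 bytes: K' = 6a 5b 45.
XOR each byte with 0x36: 6a⊕36=5c, 5b⊕36=6d, 45⊕36=73.

5c6d73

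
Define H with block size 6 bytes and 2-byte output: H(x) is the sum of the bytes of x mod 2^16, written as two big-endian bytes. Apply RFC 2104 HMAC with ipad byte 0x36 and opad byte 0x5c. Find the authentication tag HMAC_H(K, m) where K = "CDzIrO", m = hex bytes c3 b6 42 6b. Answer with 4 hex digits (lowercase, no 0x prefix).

Key "CDzIrO" = 43 44 7a 49 72 4f is exactly B = 6 bytes: K' = 43 44 7a 49 72 4f.
K' ⊕ ipad = 75 72 4c 7f 44 79.  K' ⊕ opad = 1f 18 26 15 2e 13.
Inner input = (K'⊕ipad) ∥ m = 75 72 4c 7f 44 79 ∥ c3 b6 42 6b.
Inner hash: sum = 117+114+76+127+68+121+195+182+66+107 = 1173 → 04 95.
Outer input = (K'⊕opad) ∥ inner = 1f 18 26 15 2e 13 ∥ 04 95.
Outer hash (tag): sum = 31+24+38+21+46+19+4+149 = 332 → 01 4c.

014c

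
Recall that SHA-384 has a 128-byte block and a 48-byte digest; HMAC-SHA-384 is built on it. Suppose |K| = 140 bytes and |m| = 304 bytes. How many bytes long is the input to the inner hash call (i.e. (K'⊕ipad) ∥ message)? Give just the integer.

Key is 140 > 128 bytes, so it is hashed to 48 bytes then zero-padded to 128: |K'| = 128.
Inner input = (K'⊕ipad) ∥ m → 128 + 304 = 432 bytes.

432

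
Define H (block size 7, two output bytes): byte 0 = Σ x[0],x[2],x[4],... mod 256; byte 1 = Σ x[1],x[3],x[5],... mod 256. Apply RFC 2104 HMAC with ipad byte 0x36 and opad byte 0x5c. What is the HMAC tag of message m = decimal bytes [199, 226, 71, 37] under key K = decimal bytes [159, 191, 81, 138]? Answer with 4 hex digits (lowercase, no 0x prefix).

Key decimal bytes [159, 191, 81, 138] = 9f bf 51 8a is 4 bytes ≤ B = 7; zero-pad to 7 bytes: K' = 9f bf 51 8a 00 00 00.
K' ⊕ ipad = a9 89 67 bc 36 36 36.  K' ⊕ opad = c3 e3 0d d6 5c 5c 5c.
Inner input = (K'⊕ipad) ∥ m = a9 89 67 bc 36 36 36 ∥ c7 e2 47 25.
Inner hash: even-index sum = 643 mod 256 = 131; odd-index sum = 649 mod 256 = 137 → 83 89.
Outer input = (K'⊕opad) ∥ inner = c3 e3 0d d6 5c 5c 5c ∥ 83 89.
Outer hash (tag): even-index sum = 529 mod 256 = 17; odd-index sum = 664 mod 256 = 152 → 11 98.

1198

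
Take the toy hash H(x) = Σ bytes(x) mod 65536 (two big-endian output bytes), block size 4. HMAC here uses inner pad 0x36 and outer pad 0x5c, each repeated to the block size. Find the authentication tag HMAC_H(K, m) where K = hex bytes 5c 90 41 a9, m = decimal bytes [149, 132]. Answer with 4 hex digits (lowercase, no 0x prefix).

Key hex bytes 5c 90 41 a9 is exactly B = 4 bytes: K' = 5c 90 41 a9.
K' ⊕ ipad = 6a a6 77 9f.  K' ⊕ opad = 00 cc 1d f5.
Inner input = (K'⊕ipad) ∥ m = 6a a6 77 9f ∥ 95 84.
Inner hash: sum = 106+166+119+159+149+132 = 831 → 03 3f.
Outer input = (K'⊕opad) ∥ inner = 00 cc 1d f5 ∥ 03 3f.
Outer hash (tag): sum = 0+204+29+245+3+63 = 544 → 02 20.

0220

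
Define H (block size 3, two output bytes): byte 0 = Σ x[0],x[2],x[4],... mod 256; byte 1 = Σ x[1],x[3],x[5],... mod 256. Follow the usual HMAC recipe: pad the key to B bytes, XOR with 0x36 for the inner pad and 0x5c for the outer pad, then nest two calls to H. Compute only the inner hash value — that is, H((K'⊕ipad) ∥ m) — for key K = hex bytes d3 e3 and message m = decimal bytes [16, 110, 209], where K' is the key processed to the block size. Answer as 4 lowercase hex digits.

Key hex bytes d3 e3 is 2 bytes ≤ B = 3; zero-pad to 3 bytes: K' = d3 e3 00.
K' ⊕ ipad = e5 d5 36.
Inner input = e5 d5 36 ∥ 10 6e d1.
Inner hash: even-index sum = 393 mod 256 = 137; odd-index sum = 438 mod 256 = 182 → 89 b6.

89b6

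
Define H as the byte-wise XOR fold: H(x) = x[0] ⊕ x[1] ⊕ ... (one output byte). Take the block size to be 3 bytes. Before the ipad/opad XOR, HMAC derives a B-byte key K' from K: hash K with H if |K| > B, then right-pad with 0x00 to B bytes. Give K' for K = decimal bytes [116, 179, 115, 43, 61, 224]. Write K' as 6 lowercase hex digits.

|K| = 6 > B = 3, so first hash the key.
H(K): XOR 74⊕b3⊕73⊕2b⊕3d⊕e0 = 42.
Zero-pad H(K) = 42 to 3 bytes: K' = 42 00 00.

420000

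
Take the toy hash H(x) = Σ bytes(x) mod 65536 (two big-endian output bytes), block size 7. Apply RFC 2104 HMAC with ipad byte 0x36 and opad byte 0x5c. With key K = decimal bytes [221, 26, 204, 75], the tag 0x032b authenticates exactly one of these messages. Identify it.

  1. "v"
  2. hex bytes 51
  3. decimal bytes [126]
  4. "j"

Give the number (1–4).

1

Key decimal bytes [221, 26, 204, 75] = dd 1a cc 4b is 4 bytes ≤ B = 7; zero-pad to 7 bytes: K' = dd 1a cc 4b 00 00 00.
K' ⊕ ipad = eb 2c fa 7d 36 36 36; K' ⊕ opad = 81 46 90 17 5c 5c 5c.
m1: inner = H(eb 2c fa 7d 36 36 36 76) = 03 a6; tag = H(81 46 90 17 5c 5c 5c 03 a6) = 032b ← matches
m2: inner = H(eb 2c fa 7d 36 36 36 51) = 03 81; tag = H(81 46 90 17 5c 5c 5c 03 81) = 0306
m3: inner = H(eb 2c fa 7d 36 36 36 7e) = 03 ae; tag = H(81 46 90 17 5c 5c 5c 03 ae) = 0333
m4: inner = H(eb 2c fa 7d 36 36 36 6a) = 03 9a; tag = H(81 46 90 17 5c 5c 5c 03 9a) = 031f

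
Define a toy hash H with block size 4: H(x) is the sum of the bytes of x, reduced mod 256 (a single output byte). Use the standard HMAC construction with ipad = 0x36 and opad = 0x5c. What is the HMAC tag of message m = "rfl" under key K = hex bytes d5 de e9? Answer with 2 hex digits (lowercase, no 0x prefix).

40

Key hex bytes d5 de e9 is 3 bytes ≤ B = 4; zero-pad to 4 bytes: K' = d5 de e9 00.
K' ⊕ ipad = e3 e8 df 36.  K' ⊕ opad = 89 82 b5 5c.
Inner input = (K'⊕ipad) ∥ m = e3 e8 df 36 ∥ 72 66 6c.
Inner hash: sum = 227+232+223+54+114+102+108 = 1060; mod 256 = 36 → 24.
Outer input = (K'⊕opad) ∥ inner = 89 82 b5 5c ∥ 24.
Outer hash (tag): sum = 137+130+181+92+36 = 576; mod 256 = 64 → 40.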